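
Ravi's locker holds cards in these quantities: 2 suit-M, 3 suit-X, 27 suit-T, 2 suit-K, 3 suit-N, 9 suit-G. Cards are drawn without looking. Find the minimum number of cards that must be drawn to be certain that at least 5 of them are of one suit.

The 6 suits are the holes; the cards drawn are the pigeons.
To avoid 5 of any one suit, the worst case takes at most 4 of each suit, or every card of a suit that has fewer than 4.
That gives 2 + 3 + 4 + 2 + 3 + 4 = 18 cards with no suit reaching 5.
The next card forces some suit to 5, so 18 + 1 = 19.

19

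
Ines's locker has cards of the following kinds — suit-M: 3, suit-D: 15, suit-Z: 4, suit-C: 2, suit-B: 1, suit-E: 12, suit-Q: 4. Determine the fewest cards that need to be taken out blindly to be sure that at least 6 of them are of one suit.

By the pigeonhole principle, put each drawn card into a box by suit. The largest draw with every box below 6 takes min(count, 5) from each suit; suits with fewer than 5 contribute all they have.
Σ min(cᵢ, 5) = 3 + 5 + 4 + 2 + 1 + 5 + 4 = 24.
Draw number 24 + 1 = 25 must push one box to 6.

25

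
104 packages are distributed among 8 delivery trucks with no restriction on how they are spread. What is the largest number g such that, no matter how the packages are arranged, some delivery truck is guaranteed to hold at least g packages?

By pigeonhole, the 8 delivery trucks are the holes and the 104 packages are the pigeons.
If every delivery truck held at most 12 packages, the total would be at most 8 × 12 = 96, which is less than 104.
So some delivery truck holds at least ⌈104/8⌉ = 13 packages.

13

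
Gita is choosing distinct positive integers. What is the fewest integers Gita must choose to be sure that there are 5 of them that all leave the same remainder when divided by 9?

Pigeonhole: the 9 residue classes mod 9 are the pigeonholes.
With 36 integers one could put 4 in each residue class and have no class reach 5.
The 37th integer pushes some class to 5, so 9·4 + 1 = 37.

37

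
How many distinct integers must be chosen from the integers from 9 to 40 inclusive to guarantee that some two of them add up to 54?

Two chosen integers sum to 54 exactly when both halves of some pair {x, 54−x} with 14 ≤ x ≤ 54−x ≤ 40 are chosen — 13 such pairs.
The remaining 6 elements (those with no distinct partner in range) can never complete a 54-sum, so the worst case takes all of them and one from each pair: 6 + 13 = 19.
The 20th integer has to be the second member of some pair, so 19 + 1 = 20.

20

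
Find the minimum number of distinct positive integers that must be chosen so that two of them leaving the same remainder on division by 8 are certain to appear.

9

By pigeonhole, the 8 residue classes mod 8 are the pigeonholes.
With 8 integers one could put 1 in each residue class and have no class reach 2.
The 9th integer pushes some class to 2, so 8·1 + 1 = 9.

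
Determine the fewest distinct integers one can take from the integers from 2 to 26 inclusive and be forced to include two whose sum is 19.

18

Group the elements by complementary pair {x, 19−x}: {2,17}, {3,16}, {4,15}, …, giving 8 two-element pairs and 9 integers whose partner 19−x falls outside [2,26].
By pigeonhole, treating each of those 17 groups as a pigeonhole, one can pick one integer per group — 17 integers — with no two summing to 19.
The 18th integer lands in an occupied pair, forcing a sum of 19.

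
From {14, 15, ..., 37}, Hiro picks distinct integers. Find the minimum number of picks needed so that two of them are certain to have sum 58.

17

Group the elements by complementary pair {x, 58−x}: {21,37}, {22,36}, {23,35}, …, giving 8 two-element pairs; the single value 29 (it cannot pair with itself since the integers are distinct); and 7 integers whose partner 58−x falls outside [14,37].
Treating each of those 16 groups as a pigeonhole, one can pick one integer per group — 16 integers — with no two summing to 58.
The 17th integer lands in an occupied pair, forcing a sum of 58.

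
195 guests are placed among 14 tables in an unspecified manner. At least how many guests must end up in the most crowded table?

The 14 tables are the holes and the 195 guests are the pigeons.
If every table held at most 13 guests, the total would be at most 14 × 13 = 182, which is less than 195.
So some table holds at least ⌈195/14⌉ = 14 guests.

14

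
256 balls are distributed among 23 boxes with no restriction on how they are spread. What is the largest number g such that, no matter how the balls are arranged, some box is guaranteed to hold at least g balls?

12

By pigeonhole, the 23 boxes are the holes and the 256 balls are the pigeons.
If every box held at most 11 balls, the total would be at most 23 × 11 = 253, which is less than 256.
So some box holds at least ⌈256/23⌉ = 12 balls.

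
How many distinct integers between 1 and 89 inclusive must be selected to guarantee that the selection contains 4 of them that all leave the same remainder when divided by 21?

The 21 residue classes mod 21 are the pigeonholes.
With 63 integers one could put 3 in each residue class and have no class reach 4.
The 64th integer pushes some class to 4, so 21·3 + 1 = 64.

64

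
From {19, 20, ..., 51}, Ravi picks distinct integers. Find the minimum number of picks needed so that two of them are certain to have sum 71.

18

Two chosen integers sum to 71 exactly when both halves of some pair {x, 71−x} with 20 ≤ x ≤ 71−x ≤ 51 are chosen — 16 such pairs.
The remaining 1 element (those with no distinct partner in range) can never complete a 71-sum, so the worst case takes all of them and one from each pair: 1 + 16 = 17.
The 18th integer has to be the second member of some pair, so 17 + 1 = 18.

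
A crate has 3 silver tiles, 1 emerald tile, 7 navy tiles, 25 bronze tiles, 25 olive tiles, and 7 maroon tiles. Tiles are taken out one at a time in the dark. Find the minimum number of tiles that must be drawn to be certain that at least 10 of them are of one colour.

By the pigeonhole principle, the 6 colours are the holes; the tiles drawn are the pigeons.
To avoid 10 of any one colour, the worst case takes at most 9 of each colour, or every tile of a colour that has fewer than 9.
That gives 3 + 1 + 7 + 9 + 9 + 7 = 36 tiles with no colour reaching 10.
The next tile forces some colour to 10, so 36 + 1 = 37.

37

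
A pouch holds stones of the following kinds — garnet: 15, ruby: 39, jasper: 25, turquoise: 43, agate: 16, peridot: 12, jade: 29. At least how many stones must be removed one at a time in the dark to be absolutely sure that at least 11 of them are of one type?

71

An adversary could hand out at most 10 stones per type: 10 + 10 + 10 + 10 + 10 + 10 + 10 = 70 stones and still no type has 11.
Pigeonhole: one more stone lands in a type already at 10, so 71 draws are enough and 70 are not.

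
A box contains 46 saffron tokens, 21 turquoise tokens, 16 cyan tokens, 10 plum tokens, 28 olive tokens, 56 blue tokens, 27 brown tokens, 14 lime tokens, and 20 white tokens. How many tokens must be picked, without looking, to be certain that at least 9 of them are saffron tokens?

In the worst case for collecting saffron tokens, every non-saffron token comes out first.
There are 21 + 16 + 10 + 28 + 56 + 27 + 14 + 20 = 192 non-saffron tokens altogether.
After those, each further token must be saffron, so 192 + 9 = 201 draws guarantee 9 saffron tokens.

201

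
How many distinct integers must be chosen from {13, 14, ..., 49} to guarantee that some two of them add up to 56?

A set avoiding the sum 56 can contain at most one of each pair {x, 56−x}, plus the 7 elements whose complement lies outside the range or equal to its own complement.
The integers 28, …, 49 (22 of them) are such a set: any two sum to at least 28+29 = 57 > 56.
By pigeonhole, any 23rd integer completes one of the 15 pairs, so 23 choices force a sum of 56.

23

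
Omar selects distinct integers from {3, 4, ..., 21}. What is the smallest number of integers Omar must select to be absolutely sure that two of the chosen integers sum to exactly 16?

15

A set avoiding the sum 16 can contain at most one of each pair {x, 16−x}, plus the 9 elements whose complement lies outside the range or equal to its own complement.
The integers 8, …, 21 (14 of them) are such a set: any two sum to at least 8+9 = 17 > 16.
Pigeonhole: any 15th integer completes one of the 5 pairs, so 15 choices force a sum of 16.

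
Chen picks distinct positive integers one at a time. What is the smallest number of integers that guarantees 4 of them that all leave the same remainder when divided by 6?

19

By the pigeonhole principle, the 6 residue classes mod 6 are the pigeonholes.
With 18 integers one could put 3 in each residue class and have no class reach 4.
The 19th integer pushes some class to 4, so 6·3 + 1 = 19.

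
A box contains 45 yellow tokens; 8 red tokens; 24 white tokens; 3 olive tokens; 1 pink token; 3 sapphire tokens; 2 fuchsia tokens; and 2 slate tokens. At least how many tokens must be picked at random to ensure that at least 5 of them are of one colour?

24

An adversary could hand out at most 4 tokens per colour (5 colours run out sooner): 4 + 4 + 4 + 3 + 1 + 3 + 2 + 2 = 23 tokens and still no colour has 5.
One more token lands in a colour already at 4, so 24 draws are enough and 23 are not.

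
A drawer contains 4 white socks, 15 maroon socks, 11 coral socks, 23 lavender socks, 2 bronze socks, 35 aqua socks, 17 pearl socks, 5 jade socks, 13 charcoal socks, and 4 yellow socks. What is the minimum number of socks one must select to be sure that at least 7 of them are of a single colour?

An adversary could hand out at most 6 socks per colour (4 colours run out sooner): 4 + 6 + 6 + 6 + 2 + 6 + 6 + 5 + 6 + 4 = 51 socks and still no colour has 7.
One more sock lands in a colour already at 6, so 52 draws are enough and 51 are not.

52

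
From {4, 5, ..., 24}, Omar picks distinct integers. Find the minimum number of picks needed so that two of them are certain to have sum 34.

A set avoiding the sum 34 can contain at most one of each pair {x, 34−x}, plus the 7 elements whose complement lies outside the range or equal to its own complement.
The integers 4, …, 17 (14 of them) are such a set: any two sum to at least 4+5 = 9 and at most 16+17 = 33 < 34.
By the pigeonhole principle, any 15th integer completes one of the 7 pairs, so 15 choices force a sum of 34.

15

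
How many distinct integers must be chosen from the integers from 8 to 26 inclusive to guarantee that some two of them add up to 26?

Group the elements by complementary pair {x, 26−x}: {8,18}, {9,17}, {10,16}, …, giving 5 two-element pairs, the single value 13 (it cannot pair with itself since the integers are distinct), and 8 integers whose partner 26−x falls outside [8,26].
Pigeonhole: treating each of those 14 groups as a pigeonhole, one can pick one integer per group — 14 integers — with no two summing to 26.
The 15th integer lands in an occupied pair, forcing a sum of 26.

15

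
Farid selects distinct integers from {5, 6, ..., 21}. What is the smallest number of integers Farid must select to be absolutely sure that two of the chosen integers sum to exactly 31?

A set avoiding the sum 31 can contain at most one of each pair {x, 31−x}, plus the 5 elements whose complement lies outside the range.
The integers 5, …, 15 (11 of them) are such a set: any two sum to at least 5+6 = 11 and at most 14+15 = 29 < 31.
Pigeonhole: any 12th integer completes one of the 6 pairs, so 12 choices force a sum of 31.

12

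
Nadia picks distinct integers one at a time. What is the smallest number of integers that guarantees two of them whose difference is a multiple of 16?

Integers whose pairwise differences are multiples of 16 are exactly those sharing a remainder mod 16. The 16 residue classes mod 16 are the pigeonholes.
With 16 integers one could put 1 in each residue class and have no class reach 2.
The 17th integer pushes some class to 2, so 16·1 + 1 = 17.

17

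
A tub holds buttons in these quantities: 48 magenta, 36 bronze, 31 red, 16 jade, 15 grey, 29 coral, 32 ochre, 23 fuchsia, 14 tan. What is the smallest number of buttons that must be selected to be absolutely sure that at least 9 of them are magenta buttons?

205

In the worst case for collecting magenta buttons, every non-magenta button comes out first.
There are 36 + 31 + 16 + 15 + 29 + 32 + 23 + 14 = 196 non-magenta buttons altogether.
After those, each further button must be magenta, so 196 + 9 = 205 draws guarantee 9 magenta buttons.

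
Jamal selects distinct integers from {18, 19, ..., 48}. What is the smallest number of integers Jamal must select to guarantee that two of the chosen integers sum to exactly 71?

19

Group the elements by complementary pair {x, 71−x}: {23,48}, {24,47}, {25,46}, …, giving 13 two-element pairs and 5 integers whose partner 71−x falls outside [18,48].
Treating each of those 18 groups as a pigeonhole, one can pick one integer per group — 18 integers — with no two summing to 71.
The 19th integer lands in an occupied pair, forcing a sum of 71.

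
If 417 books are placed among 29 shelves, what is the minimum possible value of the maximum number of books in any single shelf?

Pigeonhole: the 29 shelves are the holes and the 417 books are the pigeons.
If every shelf held at most 14 books, the total would be at most 29 × 14 = 406, which is less than 417.
So some shelf holds at least ⌈417/29⌉ = 15 books.

15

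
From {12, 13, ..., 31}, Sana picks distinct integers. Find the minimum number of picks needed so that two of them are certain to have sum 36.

15

Two chosen integers sum to 36 exactly when both halves of some pair {x, 36−x} with 12 ≤ x ≤ 36−x ≤ 24 are chosen — 6 such pairs.
The remaining 8 elements (those with no distinct partner in range) can never complete a 36-sum, so the worst case takes all of them and one from each pair: 8 + 6 = 14.
The 15th integer has to be the second member of some pair, so 14 + 1 = 15.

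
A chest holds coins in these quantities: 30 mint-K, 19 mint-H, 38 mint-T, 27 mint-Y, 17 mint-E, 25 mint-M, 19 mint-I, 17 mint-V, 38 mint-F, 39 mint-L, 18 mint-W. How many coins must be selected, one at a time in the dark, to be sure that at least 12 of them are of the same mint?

Put each drawn coin into a box by mint. The largest draw with every box below 12 takes min(count, 11) from each mint.
Σ min(cᵢ, 11) = 11 + 11 + 11 + 11 + 11 + 11 + 11 + 11 + 11 + 11 + 11 = 121.
Draw number 121 + 1 = 122 must push one box to 12.

122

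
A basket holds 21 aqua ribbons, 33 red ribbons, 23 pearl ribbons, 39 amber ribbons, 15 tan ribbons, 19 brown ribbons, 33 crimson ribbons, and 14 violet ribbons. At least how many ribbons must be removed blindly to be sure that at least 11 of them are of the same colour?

81

An adversary could hand out at most 10 ribbons per colour: 10 + 10 + 10 + 10 + 10 + 10 + 10 + 10 = 80 ribbons and still no colour has 11.
One more ribbon lands in a colour already at 10, so 81 draws are enough and 80 are not.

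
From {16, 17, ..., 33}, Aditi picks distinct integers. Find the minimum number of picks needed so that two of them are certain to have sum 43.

A set avoiding the sum 43 can contain at most one of each pair {x, 43−x}, plus the 6 elements whose complement lies outside the range.
The integers 22, …, 33 (12 of them) are such a set: any two sum to at least 22+23 = 45 > 43.
Pigeonhole: any 13th integer completes one of the 6 pairs, so 13 choices force a sum of 43.

13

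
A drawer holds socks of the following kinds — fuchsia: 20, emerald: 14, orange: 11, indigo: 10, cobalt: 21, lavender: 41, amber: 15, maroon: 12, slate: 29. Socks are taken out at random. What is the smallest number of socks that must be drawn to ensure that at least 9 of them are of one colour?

73

The 9 colours are the holes; the socks drawn are the pigeons.
To avoid 9 of any one colour, the worst case takes at most 8 of each colour.
That gives 8 + 8 + 8 + 8 + 8 + 8 + 8 + 8 + 8 = 72 socks with no colour reaching 9.
The next sock forces some colour to 9, so 72 + 1 = 73.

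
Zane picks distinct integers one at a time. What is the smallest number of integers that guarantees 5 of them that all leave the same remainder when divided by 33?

By the pigeonhole principle, the 33 residue classes mod 33 are the pigeonholes.
With 132 integers one could put 4 in each residue class and have no class reach 5.
The 133rd integer pushes some class to 5, so 33·4 + 1 = 133.

133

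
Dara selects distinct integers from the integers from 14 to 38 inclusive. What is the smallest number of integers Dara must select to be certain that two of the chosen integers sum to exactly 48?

16

A set avoiding the sum 48 can contain at most one of each pair {x, 48−x}, plus the 5 elements whose complement lies outside the range or equal to its own complement.
The integers 24, …, 38 (15 of them) are such a set: any two sum to at least 24+25 = 49 > 48.
Any 16th integer completes one of the 10 pairs, so 16 choices force a sum of 48.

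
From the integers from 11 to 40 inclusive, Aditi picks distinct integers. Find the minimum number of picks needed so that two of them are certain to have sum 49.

A set avoiding the sum 49 can contain at most one of each pair {x, 49−x}, plus the 2 elements whose complement lies outside the range.
The integers 25, …, 40 (16 of them) are such a set: any two sum to at least 25+26 = 51 > 49.
Any 17th integer completes one of the 14 pairs, so 17 choices force a sum of 49.

17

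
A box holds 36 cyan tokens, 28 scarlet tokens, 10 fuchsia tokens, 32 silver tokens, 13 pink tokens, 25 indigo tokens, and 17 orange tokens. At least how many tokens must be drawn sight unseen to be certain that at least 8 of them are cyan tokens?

In the worst case for collecting cyan tokens, every non-cyan token comes out first.
There are 28 + 10 + 32 + 13 + 25 + 17 = 125 non-cyan tokens altogether.
After those, each further token must be cyan, so 125 + 8 = 133 draws guarantee 8 cyan tokens.

133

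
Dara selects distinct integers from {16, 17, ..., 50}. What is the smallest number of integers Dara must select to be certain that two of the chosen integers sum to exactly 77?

A set avoiding the sum 77 can contain at most one of each pair {x, 77−x}, plus the 11 elements whose complement lies outside the range.
The integers 16, …, 38 (23 of them) are such a set: any two sum to at least 16+17 = 33 and at most 37+38 = 75 < 77.
Any 24th integer completes one of the 12 pairs, so 24 choices force a sum of 77.

24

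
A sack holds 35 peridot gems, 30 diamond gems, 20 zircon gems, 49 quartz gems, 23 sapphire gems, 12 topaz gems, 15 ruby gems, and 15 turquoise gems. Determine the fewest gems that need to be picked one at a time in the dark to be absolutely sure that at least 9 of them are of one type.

By the pigeonhole principle, the 8 types are the holes; the gems drawn are the pigeons.
To avoid 9 of any one type, the worst case takes at most 8 of each type.
That gives 8 + 8 + 8 + 8 + 8 + 8 + 8 + 8 = 64 gems with no type reaching 9.
The next gem forces some type to 9, so 64 + 1 = 65.

65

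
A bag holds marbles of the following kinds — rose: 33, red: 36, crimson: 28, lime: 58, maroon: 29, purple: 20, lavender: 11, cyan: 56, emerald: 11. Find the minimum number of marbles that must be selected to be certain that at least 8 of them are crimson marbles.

In the worst case for collecting crimson marbles, every non-crimson marble comes out first.
There are 33 + 36 + 58 + 29 + 20 + 11 + 56 + 11 = 254 non-crimson marbles altogether.
After those, each further marble must be crimson, so 254 + 8 = 262 draws guarantee 8 crimson marbles.

262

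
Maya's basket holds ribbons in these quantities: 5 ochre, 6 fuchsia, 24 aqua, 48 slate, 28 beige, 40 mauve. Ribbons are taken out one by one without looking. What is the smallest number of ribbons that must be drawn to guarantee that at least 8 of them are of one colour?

40

Put each drawn ribbon into a box by colour. The largest draw with every box below 8 takes min(count, 7) from each colour; colours with fewer than 7 contribute all they have.
Σ min(cᵢ, 7) = 5 + 6 + 7 + 7 + 7 + 7 = 39.
Draw number 39 + 1 = 40 must push one box to 8.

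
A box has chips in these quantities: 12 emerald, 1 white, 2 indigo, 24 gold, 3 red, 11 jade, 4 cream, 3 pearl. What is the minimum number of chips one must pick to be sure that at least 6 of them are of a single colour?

Put each drawn chip into a box by colour. The largest draw with every box below 6 takes min(count, 5) from each colour; colours with fewer than 5 contribute all they have.
Σ min(cᵢ, 5) = 5 + 1 + 2 + 5 + 3 + 5 + 4 + 3 = 28.
Draw number 28 + 1 = 29 must push one box to 6.

29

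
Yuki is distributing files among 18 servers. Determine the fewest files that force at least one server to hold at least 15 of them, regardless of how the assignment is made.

253

With 252 files one could put exactly 14 in each of the 18 servers, and no server would reach 15.
By pigeonhole, one more file must land in a server that already has 14, giving it 15.
So 18 × 14 + 1 = 253 files are required.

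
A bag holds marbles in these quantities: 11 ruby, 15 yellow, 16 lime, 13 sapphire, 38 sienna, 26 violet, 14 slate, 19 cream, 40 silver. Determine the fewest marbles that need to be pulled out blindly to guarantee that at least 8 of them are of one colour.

Put each drawn marble into a box by colour. The largest draw with every box below 8 takes min(count, 7) from each colour.
Σ min(cᵢ, 7) = 7 + 7 + 7 + 7 + 7 + 7 + 7 + 7 + 7 = 63.
Draw number 63 + 1 = 64 must push one box to 8.

64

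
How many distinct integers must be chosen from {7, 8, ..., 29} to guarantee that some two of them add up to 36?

A set avoiding the sum 36 can contain at most one of each pair {x, 36−x}, plus the 1 element equal to its own complement.
The integers 18, …, 29 (12 of them) are such a set: any two sum to at least 18+19 = 37 > 36.
Any 13th integer completes one of the 11 pairs, so 13 choices force a sum of 36.

13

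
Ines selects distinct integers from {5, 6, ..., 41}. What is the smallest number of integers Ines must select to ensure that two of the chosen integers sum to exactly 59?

Group the elements by complementary pair {x, 59−x}: {18,41}, {19,40}, {20,39}, …, giving 12 two-element pairs and 13 integers whose partner 59−x falls outside [5,41].
Treating each of those 25 groups as a pigeonhole, one can pick one integer per group — 25 integers — with no two summing to 59.
The 26th integer lands in an occupied pair, forcing a sum of 59.

26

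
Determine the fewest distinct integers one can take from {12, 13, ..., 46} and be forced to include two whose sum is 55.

20

Two chosen integers sum to 55 exactly when both halves of some pair {x, 55−x} with 12 ≤ x ≤ 55−x ≤ 43 are chosen — 16 such pairs.
The remaining 3 elements (those with no distinct partner in range) can never complete a 55-sum, so the worst case takes all of them and one from each pair: 3 + 16 = 19.
The 20th integer has to be the second member of some pair, so 19 + 1 = 20.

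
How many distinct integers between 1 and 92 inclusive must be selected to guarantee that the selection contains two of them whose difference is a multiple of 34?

35

Integers whose pairwise differences are multiples of 34 are exactly those sharing a remainder mod 34. By the pigeonhole principle, the 34 residue classes mod 34 are the pigeonholes.
With 34 integers one could put 1 in each residue class and have no class reach 2.
The 35th integer pushes some class to 2, so 34·1 + 1 = 35.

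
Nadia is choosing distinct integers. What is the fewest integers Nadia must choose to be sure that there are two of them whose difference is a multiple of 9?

10

Integers whose pairwise differences are multiples of 9 are exactly those sharing a remainder mod 9. By the pigeonhole principle, the 9 residue classes mod 9 are the pigeonholes.
With 9 integers one could put 1 in each residue class and have no class reach 2.
The 10th integer pushes some class to 2, so 9·1 + 1 = 10.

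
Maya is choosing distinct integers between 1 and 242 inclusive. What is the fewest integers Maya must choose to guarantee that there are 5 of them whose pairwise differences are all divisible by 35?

141

Integers whose pairwise differences are multiples of 35 are exactly those sharing a remainder mod 35. The 35 residue classes mod 35 are the pigeonholes.
With 140 integers one could put 4 in each residue class and have no class reach 5.
The 141st integer pushes some class to 5, so 35·4 + 1 = 141.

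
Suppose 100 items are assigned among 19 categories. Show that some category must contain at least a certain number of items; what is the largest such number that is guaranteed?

6

The 19 categories are the holes and the 100 items are the pigeons.
If every category held at most 5 items, the total would be at most 19 × 5 = 95, which is less than 100.
So some category holds at least ⌈100/19⌉ = 6 items.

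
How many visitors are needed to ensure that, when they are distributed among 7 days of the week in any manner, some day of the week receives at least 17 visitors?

113

With 112 visitors one could put exactly 16 in each of the 7 days of the week, and no day of the week would reach 17.
One more visitor must land in a day of the week that already has 16, giving it 17.
So 7 × 16 + 1 = 113 visitors are required.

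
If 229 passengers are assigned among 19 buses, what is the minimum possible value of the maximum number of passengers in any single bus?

Pigeonhole: the 19 buses are the holes and the 229 passengers are the pigeons.
If every bus held at most 12 passengers, the total would be at most 19 × 12 = 228, which is less than 229.
So some bus holds at least ⌈229/19⌉ = 13 passengers.

13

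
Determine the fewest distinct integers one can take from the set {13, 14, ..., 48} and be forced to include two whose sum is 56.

22

Group the elements by complementary pair {x, 56−x}: {13,43}, {14,42}, {15,41}, …, giving 15 two-element pairs, the single value 28 (it cannot pair with itself since the integers are distinct), and 5 integers whose partner 56−x falls outside [13,48].
Treating each of those 21 groups as a pigeonhole, one can pick one integer per group — 21 integers — with no two summing to 56.
The 22nd integer lands in an occupied pair, forcing a sum of 56.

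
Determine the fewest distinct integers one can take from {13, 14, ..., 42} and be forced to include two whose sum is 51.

18

Two chosen integers sum to 51 exactly when both halves of some pair {x, 51−x} with 13 ≤ x ≤ 51−x ≤ 38 are chosen — 13 such pairs.
The remaining 4 elements (those with no distinct partner in range) can never complete a 51-sum, so the worst case takes all of them and one from each pair: 4 + 13 = 17.
The 18th integer has to be the second member of some pair, so 17 + 1 = 18.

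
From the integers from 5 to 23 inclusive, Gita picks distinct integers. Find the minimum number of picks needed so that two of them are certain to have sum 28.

11

A set avoiding the sum 28 can contain at most one of each pair {x, 28−x}, plus the 1 element equal to its own complement.
The integers 14, …, 23 (10 of them) are such a set: any two sum to at least 14+15 = 29 > 28.
Any 11th integer completes one of the 9 pairs, so 11 choices force a sum of 28.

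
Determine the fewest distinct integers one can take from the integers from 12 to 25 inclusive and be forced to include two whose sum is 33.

10

Two chosen integers sum to 33 exactly when both halves of some pair {x, 33−x} with 12 ≤ x ≤ 33−x ≤ 21 are chosen — 5 such pairs.
The remaining 4 elements (those with no distinct partner in range) can never complete a 33-sum, so the worst case takes all of them and one from each pair: 4 + 5 = 9.
The 10th integer has to be the second member of some pair, so 9 + 1 = 10.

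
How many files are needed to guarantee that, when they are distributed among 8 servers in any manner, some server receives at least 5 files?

33

With 32 files one could put exactly 4 in each of the 8 servers, and no server would reach 5.
By pigeonhole, one more file must land in a server that already has 4, giving it 5.
So 8 × 4 + 1 = 33 files are required.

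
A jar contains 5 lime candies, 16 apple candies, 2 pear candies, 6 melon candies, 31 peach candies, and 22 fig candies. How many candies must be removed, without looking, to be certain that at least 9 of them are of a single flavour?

38

By pigeonhole, put each drawn candy into a box by flavour. The largest draw with every box below 9 takes min(count, 8) from each flavour; flavours with fewer than 8 contribute all they have.
Σ min(cᵢ, 8) = 5 + 8 + 2 + 6 + 8 + 8 = 37.
Draw number 37 + 1 = 38 must push one box to 9.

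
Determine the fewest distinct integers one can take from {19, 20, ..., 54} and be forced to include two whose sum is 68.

A set avoiding the sum 68 can contain at most one of each pair {x, 68−x}, plus the 6 elements whose complement lies outside the range or equal to its own complement.
The integers 34, …, 54 (21 of them) are such a set: any two sum to at least 34+35 = 69 > 68.
By pigeonhole, any 22nd integer completes one of the 15 pairs, so 22 choices force a sum of 68.

22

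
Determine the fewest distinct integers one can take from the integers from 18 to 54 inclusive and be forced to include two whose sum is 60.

A set avoiding the sum 60 can contain at most one of each pair {x, 60−x}, plus the 13 elements whose complement lies outside the range or equal to its own complement.
The integers 30, …, 54 (25 of them) are such a set: any two sum to at least 30+31 = 61 > 60.
By the pigeonhole principle, any 26th integer completes one of the 12 pairs, so 26 choices force a sum of 60.

26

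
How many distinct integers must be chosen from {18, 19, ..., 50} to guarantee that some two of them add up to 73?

20

A set avoiding the sum 73 can contain at most one of each pair {x, 73−x}, plus the 5 elements whose complement lies outside the range.
The integers 18, …, 36 (19 of them) are such a set: any two sum to at least 18+19 = 37 and at most 35+36 = 71 < 73.
Any 20th integer completes one of the 14 pairs, so 20 choices force a sum of 73.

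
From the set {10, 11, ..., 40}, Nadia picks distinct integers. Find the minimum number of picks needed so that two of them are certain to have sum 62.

Two chosen integers sum to 62 exactly when both halves of some pair {x, 62−x} with 22 ≤ x ≤ 62−x ≤ 40 are chosen — 9 such pairs.
The remaining 13 elements (those with no distinct partner in range) can never complete a 62-sum, so the worst case takes all of them and one from each pair: 13 + 9 = 22.
The 23rd integer has to be the second member of some pair, so 22 + 1 = 23.

23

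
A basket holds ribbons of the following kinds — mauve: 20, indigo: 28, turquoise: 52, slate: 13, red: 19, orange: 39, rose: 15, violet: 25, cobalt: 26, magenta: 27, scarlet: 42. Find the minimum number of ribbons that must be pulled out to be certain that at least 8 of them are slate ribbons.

In the worst case for collecting slate ribbons, every non-slate ribbon comes out first.
There are 20 + 28 + 52 + 19 + 39 + 15 + 25 + 26 + 27 + 42 = 293 non-slate ribbons altogether.
After those, each further ribbon must be slate, so 293 + 8 = 301 draws guarantee 8 slate ribbons.

301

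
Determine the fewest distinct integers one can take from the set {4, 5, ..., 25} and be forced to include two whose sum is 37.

A set avoiding the sum 37 can contain at most one of each pair {x, 37−x}, plus the 8 elements whose complement lies outside the range.
The integers 4, …, 18 (15 of them) are such a set: any two sum to at least 4+5 = 9 and at most 17+18 = 35 < 37.
By the pigeonhole principle, any 16th integer completes one of the 7 pairs, so 16 choices force a sum of 37.

16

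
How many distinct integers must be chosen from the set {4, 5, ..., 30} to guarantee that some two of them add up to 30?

Group the elements by complementary pair {x, 30−x}: {4,26}, {5,25}, {6,24}, …, giving 11 two-element pairs; the single value 15 (it cannot pair with itself since the integers are distinct); and 4 integers whose partner 30−x falls outside [4,30].
Treating each of those 16 groups as a pigeonhole, one can pick one integer per group — 16 integers — with no two summing to 30.
The 17th integer lands in an occupied pair, forcing a sum of 30.

17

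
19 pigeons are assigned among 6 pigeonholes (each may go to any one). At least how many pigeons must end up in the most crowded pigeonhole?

4

The 6 pigeonholes are the holes and the 19 pigeons are the pigeons.
If every pigeonhole held at most 3 pigeons, the total would be at most 6 × 3 = 18, which is less than 19.
So some pigeonhole holds at least ⌈19/6⌉ = 4 pigeons.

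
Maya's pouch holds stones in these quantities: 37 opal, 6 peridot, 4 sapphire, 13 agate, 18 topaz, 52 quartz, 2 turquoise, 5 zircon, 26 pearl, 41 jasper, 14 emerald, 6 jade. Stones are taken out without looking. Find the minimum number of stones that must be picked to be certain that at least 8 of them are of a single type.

73

By pigeonhole, the 12 types are the holes; the stones drawn are the pigeons.
To avoid 8 of any one type, the worst case takes at most 7 of each type, or every stone of a type that has fewer than 7.
That gives 7 + 6 + 4 + 7 + 7 + 7 + 2 + 5 + 7 + 7 + 7 + 6 = 72 stones with no type reaching 8.
The next stone forces some type to 8, so 72 + 1 = 73.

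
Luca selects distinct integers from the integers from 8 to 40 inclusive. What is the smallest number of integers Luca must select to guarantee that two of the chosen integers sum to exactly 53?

20

A set avoiding the sum 53 can contain at most one of each pair {x, 53−x}, plus the 5 elements whose complement lies outside the range.
The integers 8, …, 26 (19 of them) are such a set: any two sum to at least 8+9 = 17 and at most 25+26 = 51 < 53.
By pigeonhole, any 20th integer completes one of the 14 pairs, so 20 choices force a sum of 53.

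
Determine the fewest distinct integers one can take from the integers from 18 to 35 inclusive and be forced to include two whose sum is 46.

Two chosen integers sum to 46 exactly when both halves of some pair {x, 46−x} with 18 ≤ x ≤ 46−x ≤ 28 are chosen — 5 such pairs.
The remaining 8 elements (those with no distinct partner in range) can never complete a 46-sum, so the worst case takes all of them and one from each pair: 8 + 5 = 13.
By the pigeonhole principle, the 14th integer has to be the second member of some pair, so 13 + 1 = 14.

14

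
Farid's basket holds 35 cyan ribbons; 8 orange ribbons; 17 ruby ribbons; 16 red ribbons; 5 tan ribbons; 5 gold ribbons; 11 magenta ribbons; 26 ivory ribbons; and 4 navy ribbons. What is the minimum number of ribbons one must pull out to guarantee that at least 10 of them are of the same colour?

68

An adversary could hand out at most 9 ribbons per colour (4 colours run out sooner): 9 + 8 + 9 + 9 + 5 + 5 + 9 + 9 + 4 = 67 ribbons and still no colour has 10.
One more ribbon lands in a colour already at 9, so 68 draws are enough and 67 are not.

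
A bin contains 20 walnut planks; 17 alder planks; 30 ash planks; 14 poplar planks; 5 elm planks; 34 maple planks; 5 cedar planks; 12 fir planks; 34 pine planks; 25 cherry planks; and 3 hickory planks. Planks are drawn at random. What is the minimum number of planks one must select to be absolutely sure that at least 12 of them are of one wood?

An adversary could hand out at most 11 planks per wood (elm, cedar, hickory run out sooner): 11 + 11 + 11 + 11 + 5 + 11 + 5 + 11 + 11 + 11 + 3 = 101 planks and still no wood has 12.
One more plank lands in a wood already at 11, so 102 draws are enough and 101 are not.

102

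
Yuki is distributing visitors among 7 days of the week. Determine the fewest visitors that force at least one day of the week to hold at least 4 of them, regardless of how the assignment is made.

With 21 visitors one could put exactly 3 in each of the 7 days of the week, and no day of the week would reach 4.
One more visitor must land in a day of the week that already has 3, giving it 4.
So 7 × 3 + 1 = 22 visitors are required.

22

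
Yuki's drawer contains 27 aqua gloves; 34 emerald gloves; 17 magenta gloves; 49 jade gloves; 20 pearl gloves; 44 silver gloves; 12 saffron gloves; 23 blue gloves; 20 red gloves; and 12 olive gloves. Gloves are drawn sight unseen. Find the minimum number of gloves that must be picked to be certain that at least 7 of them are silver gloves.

221

In the worst case for collecting silver gloves, every non-silver glove comes out first.
There are 27 + 34 + 17 + 49 + 20 + 12 + 23 + 20 + 12 = 214 non-silver gloves altogether.
After those, each further glove must be silver, so 214 + 7 = 221 draws guarantee 7 silver gloves.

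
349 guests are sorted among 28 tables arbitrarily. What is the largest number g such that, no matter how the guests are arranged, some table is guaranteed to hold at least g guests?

13

By pigeonhole, the 28 tables are the holes and the 349 guests are the pigeons.
If every table held at most 12 guests, the total would be at most 28 × 12 = 336, which is less than 349.
So some table holds at least ⌈349/28⌉ = 13 guests.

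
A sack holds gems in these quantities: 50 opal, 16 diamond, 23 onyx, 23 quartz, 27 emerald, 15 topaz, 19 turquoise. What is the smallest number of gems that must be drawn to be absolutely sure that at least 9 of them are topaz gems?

167

In the worst case for collecting topaz gems, every non-topaz gem comes out first.
There are 50 + 16 + 23 + 23 + 27 + 19 = 158 non-topaz gems altogether.
After those, each further gem must be topaz, so 158 + 9 = 167 draws guarantee 9 topaz gems.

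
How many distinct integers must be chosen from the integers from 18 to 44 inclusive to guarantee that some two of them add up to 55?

A set avoiding the sum 55 can contain at most one of each pair {x, 55−x}, plus the 7 elements whose complement lies outside the range.
The integers 28, …, 44 (17 of them) are such a set: any two sum to at least 28+29 = 57 > 55.
By the pigeonhole principle, any 18th integer completes one of the 10 pairs, so 18 choices force a sum of 55.

18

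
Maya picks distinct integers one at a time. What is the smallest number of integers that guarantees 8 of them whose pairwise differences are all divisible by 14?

Integers whose pairwise differences are multiples of 14 are exactly those sharing a remainder mod 14. Pigeonhole: the 14 residue classes mod 14 are the pigeonholes.
With 98 integers one could put 7 in each residue class and have no class reach 8.
The 99th integer pushes some class to 8, so 14·7 + 1 = 99.

99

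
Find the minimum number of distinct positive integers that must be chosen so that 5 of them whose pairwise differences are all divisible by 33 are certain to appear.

Integers whose pairwise differences are multiples of 33 are exactly those sharing a remainder mod 33. By the pigeonhole principle, the 33 residue classes mod 33 are the pigeonholes.
With 132 integers one could put 4 in each residue class and have no class reach 5.
The 133rd integer pushes some class to 5, so 33·4 + 1 = 133.

133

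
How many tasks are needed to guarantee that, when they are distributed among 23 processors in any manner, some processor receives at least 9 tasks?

With 184 tasks one could put exactly 8 in each of the 23 processors, and no processor would reach 9.
One more task must land in a processor that already has 8, giving it 9.
So 23 × 8 + 1 = 185 tasks are required.

185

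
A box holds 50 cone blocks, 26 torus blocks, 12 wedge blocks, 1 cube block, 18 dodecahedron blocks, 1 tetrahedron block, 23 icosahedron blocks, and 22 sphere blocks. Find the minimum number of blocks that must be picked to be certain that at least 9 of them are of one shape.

An adversary could hand out at most 8 blocks per shape (cube, tetrahedron run out sooner): 8 + 8 + 8 + 1 + 8 + 1 + 8 + 8 = 50 blocks and still no shape has 9.
One more block lands in a shape already at 8, so 51 draws are enough and 50 are not.

51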